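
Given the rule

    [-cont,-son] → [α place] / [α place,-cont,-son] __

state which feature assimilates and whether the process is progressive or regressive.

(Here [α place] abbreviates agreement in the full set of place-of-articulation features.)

The shared variable α links the value of the place features (abbreviated [place]) on the target to the same value on the neighbouring segment, so place is the feature that assimilates.
Since the environment is written before the underscore, the trigger precedes the target; the direction is progressive.

progressive place assimilation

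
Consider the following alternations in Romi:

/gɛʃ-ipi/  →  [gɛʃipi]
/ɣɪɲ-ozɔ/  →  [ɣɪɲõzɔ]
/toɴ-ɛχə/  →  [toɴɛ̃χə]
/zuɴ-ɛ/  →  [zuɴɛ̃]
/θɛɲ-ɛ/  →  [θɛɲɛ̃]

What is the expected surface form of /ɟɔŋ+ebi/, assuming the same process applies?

The data show progressive nasality assimilation (vowel nasalisation): /o/ → [õ] after /ɲ/; /ɛ/ → [ɛ̃] after /ɴ/; /ɛ/ → [ɛ̃] after /ɲ/ — a vowel is nasalised by an immediately preceding nasal consonant.
No change occurs in [gɛʃipi] because the vowel at the boundary is adjacent to an oral consonant, not a nasal (/i/ next to /ʃ/).
/e/ sits next to the nasal /ŋ/ and is therefore nasalised to [ẽ].

[ɟɔŋẽbi]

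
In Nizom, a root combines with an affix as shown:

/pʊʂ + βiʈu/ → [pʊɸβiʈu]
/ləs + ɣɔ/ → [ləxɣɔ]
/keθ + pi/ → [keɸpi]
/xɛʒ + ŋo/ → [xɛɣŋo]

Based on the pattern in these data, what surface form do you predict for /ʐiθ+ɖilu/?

The data show regressive place assimilation: /ʂ/ → [ɸ] before /β/; /s/ → [x] before /ɣ/; /θ/ → [ɸ] before /p/; /ʒ/ → [ɣ] before /ŋ/. In each pair only place changes, matching the following consonant, while manner and voice stay constant.
/θ/ is a voiceless dental fricative. The following trigger /ɖ/ is retroflex, so /θ/ must become retroflex as well.
A voiceless retroflex fricative is [ʂ], so the surface segment is [ʂ].

[ʐiʂɖilu]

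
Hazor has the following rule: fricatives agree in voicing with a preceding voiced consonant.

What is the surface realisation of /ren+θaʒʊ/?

The rule targets /θ/ (voiceless dental fricative), which sits after the trigger /n/ (voiced).
A voiced dental fricative is [ð], so the surface segment is [ð].

[renðaʒʊ]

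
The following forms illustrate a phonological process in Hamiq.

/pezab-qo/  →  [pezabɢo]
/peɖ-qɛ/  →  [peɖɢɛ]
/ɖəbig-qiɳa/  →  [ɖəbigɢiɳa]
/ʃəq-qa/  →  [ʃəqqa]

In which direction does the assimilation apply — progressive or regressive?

progressive

The segment that alternates is /q/, which surfaces as [ɢ] when adjacent to /b/.
/q/ is voiceless while /b/ is voiced; the output [ɢ] is voiced, matching the trigger — so the feature that spreads is voicing.
The same holds elsewhere in the data: /q/ → [ɢ] after /ɖ/ (voiceless → voiced, matching voiced); /q/ → [ɢ] after /g/ (voiceless → voiced, matching voiced) — only voicing changes, and always toward the preceding segment.
No alternation appears in [ʃəqqa]: there the adjacent consonants already agree in voicing (/q/ and /q/ are both voiceless), so this form is consistent with the same rule.
Since the segment that changes follows the conditioning segment, the assimilation is progressive.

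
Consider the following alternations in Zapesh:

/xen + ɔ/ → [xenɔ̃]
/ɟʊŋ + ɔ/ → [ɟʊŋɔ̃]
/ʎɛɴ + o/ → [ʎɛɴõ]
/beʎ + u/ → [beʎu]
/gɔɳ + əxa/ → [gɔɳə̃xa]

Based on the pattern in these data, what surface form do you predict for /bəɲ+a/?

The data show progressive nasality assimilation (vowel nasalisation): /ɔ/ → [ɔ̃] after /n/; /ɔ/ → [ɔ̃] after /ŋ/; /o/ → [õ] after /ɴ/; /ə/ → [ə̃] after /ɳ/ — a vowel is nasalised by an immediately preceding nasal consonant.
No change occurs in [beʎu] because the vowel at the boundary is adjacent to an oral consonant, not a nasal (/u/ next to /ʎ/).
/a/ sits next to the nasal /ɲ/ and is therefore nasalised to [ã].

[bəɲã]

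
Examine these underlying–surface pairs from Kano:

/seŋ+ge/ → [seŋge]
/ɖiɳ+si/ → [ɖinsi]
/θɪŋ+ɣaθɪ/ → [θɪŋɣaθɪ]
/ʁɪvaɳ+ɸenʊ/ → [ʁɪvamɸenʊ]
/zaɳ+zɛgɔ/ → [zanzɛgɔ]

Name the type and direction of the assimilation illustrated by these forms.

Comparing underlying and surface forms, /ɳ/ → [n] is the alternation; the neighbouring /s/ is constant.
The change retroflex → alveolar matches the place of the following /s/, identifying this as place assimilation.
Manner and voice are unchanged, so the assimilation is partial, not total.
The same holds elsewhere in the data: /ɳ/ → [m] before /ɸ/ (retroflex → bilabial, matching bilabial); /ɳ/ → [n] before /z/ (retroflex → alveolar, matching alveolar) — only place changes, and always toward the following segment.
Nothing changes in [seŋge], [θɪŋɣaθɪ]: there the adjacent consonants already agree in place (/ŋ/ and /g/ are both velar; /ŋ/ and /ɣ/ are both velar), so these forms are consistent with the same rule.
The trigger is the following segment, so the direction is regressive (anticipatory).

regressive place assimilation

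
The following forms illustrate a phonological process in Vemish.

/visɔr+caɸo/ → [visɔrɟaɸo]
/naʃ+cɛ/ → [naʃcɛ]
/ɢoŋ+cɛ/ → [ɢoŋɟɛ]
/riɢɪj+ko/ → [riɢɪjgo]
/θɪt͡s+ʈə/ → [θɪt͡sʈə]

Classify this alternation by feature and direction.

Comparing underlying and surface forms, /c/ → [ɟ] is the alternation; the neighbouring /r/ is constant.
/c/ is voiceless while /r/ is voiced; the output [ɟ] is voiced, matching the trigger — so the feature that spreads is voicing.
Place and manner are unchanged, so the assimilation is partial, not total.
The same holds elsewhere in the data: /c/ → [ɟ] after /ŋ/ (voiceless → voiced, matching voiced); /k/ → [g] after /j/ (voiceless → voiced, matching voiced) — only voicing changes, and always toward the preceding segment.
Nothing changes in [naʃcɛ], [θɪt͡sʈə]: there the adjacent consonants already agree in voicing (/c/ and /ʃ/ are both voiceless; /ʈ/ and /t͡s/ are both voiceless), so these forms are consistent with the same rule.
The trigger is the preceding segment, so the direction is progressive (perseverative).

progressive voicing assimilation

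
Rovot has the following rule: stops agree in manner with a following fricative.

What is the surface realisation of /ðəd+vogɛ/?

The rule targets /d/ (voiced alveolar stop), which sits before the trigger /v/ (fricative).
A voiced alveolar fricative is [z], so the surface segment is [z].

[ðəzvogɛ]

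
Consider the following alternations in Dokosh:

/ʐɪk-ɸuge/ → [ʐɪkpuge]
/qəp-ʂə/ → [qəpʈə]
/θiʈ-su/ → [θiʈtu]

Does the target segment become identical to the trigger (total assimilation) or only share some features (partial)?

partial assimilation

Underlying /ɸ/ is realised as [p] next to /k/; /k/ itself does not change.
The change fricative → stop matches the manner of the preceding /k/, identifying this as manner assimilation.
Place and voice are unchanged, so the assimilation is partial, not total.
Checking the remaining alternations: /ʂ/ → [ʈ] after /p/ (fricative → stop, matching a stop); /s/ → [t] after /ʈ/ (fricative → stop, matching a stop) — only manner changes, and always toward the preceding segment.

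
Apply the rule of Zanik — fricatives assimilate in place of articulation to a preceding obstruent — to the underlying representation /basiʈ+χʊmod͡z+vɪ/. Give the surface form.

[basiʈʂʊmod͡zzɪ]

/χ/ is a voiceless uvular fricative. The preceding trigger /ʈ/ is retroflex, so /χ/ must become retroflex as well.
Changing only its place to retroflex gives [ʂ] — the voiceless retroflex fricative.
At the second juncture, /v/ likewise becomes [z] adjacent to /d͡z/.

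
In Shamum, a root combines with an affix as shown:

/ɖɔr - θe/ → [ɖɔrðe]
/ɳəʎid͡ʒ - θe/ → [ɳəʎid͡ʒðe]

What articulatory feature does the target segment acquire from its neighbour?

Comparing underlying and surface forms, /θ/ → [ð] is the alternation; the neighbouring /r/ is constant.
The change voiceless → voiced matches the voicing of the preceding /r/, identifying this as voicing assimilation.
The same holds elsewhere in the data: /θ/ → [ð] after /d͡ʒ/ (voiceless → voiced, matching voiced) — only voicing changes, and always toward the preceding segment.

voicing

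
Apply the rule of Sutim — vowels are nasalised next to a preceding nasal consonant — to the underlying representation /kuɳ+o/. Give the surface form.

[kuɳõ]

The vowel /o/ is adjacent to the preceding nasal /ɳ/, so it acquires [+nasal] and surfaces as [õ].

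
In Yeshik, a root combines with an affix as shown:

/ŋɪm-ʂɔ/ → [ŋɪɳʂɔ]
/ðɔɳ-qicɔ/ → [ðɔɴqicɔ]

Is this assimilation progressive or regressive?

regressive

Comparing underlying and surface forms, /m/ → [ɳ] is the alternation; the neighbouring /ʂ/ is constant.
The change bilabial → retroflex matches the place of the following /ʂ/, identifying this as place assimilation.
Checking the remaining alternation: /ɳ/ → [ɴ] before /q/ (retroflex → uvular, matching uvular) — only place changes, and always toward the following segment.
The trigger is the following segment, so the direction is regressive (anticipatory).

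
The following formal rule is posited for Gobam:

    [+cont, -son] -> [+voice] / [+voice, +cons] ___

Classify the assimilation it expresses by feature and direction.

The structural change is [+voice], and the conditioning segment [+voice, +cons] (a voiced consonant) is itself voiced, so the target comes to share the voicing of its neighbour — voicing assimilation.
The conditioning segment sits to the left of the focus bar, meaning the trigger precedes the segment that changes — progressive assimilation.

progressive voicing assimilation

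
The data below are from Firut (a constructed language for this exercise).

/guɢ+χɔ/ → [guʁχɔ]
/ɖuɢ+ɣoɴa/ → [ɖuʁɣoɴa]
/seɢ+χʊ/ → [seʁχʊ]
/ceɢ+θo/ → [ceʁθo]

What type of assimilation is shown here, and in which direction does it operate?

regressive manner assimilation

Comparing underlying and surface forms, /ɢ/ → [ʁ] is the alternation; the neighbouring /χ/ is constant.
The change stop → fricative matches the manner of the following /χ/, identifying this as manner assimilation.
Place and voice are unchanged, so the assimilation is partial, not total.
The other alternating forms pattern the same way: /ɢ/ → [ʁ] before /ɣ/ (stop → fricative, matching a fricative); /ɢ/ → [ʁ] before /θ/ (stop → fricative, matching a fricative) — only manner changes, and always toward the following segment.
Since the segment that changes precedes the conditioning segment, the assimilation is regressive.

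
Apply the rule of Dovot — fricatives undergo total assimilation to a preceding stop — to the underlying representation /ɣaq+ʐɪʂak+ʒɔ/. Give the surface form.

[ɣaqqɪʂakkɔ]

/ʐ/ is the segment targeted by the rule; it sits immediately after /q/, so it assimilates completely and surfaces as [q].
The same rule applies at the second boundary: /ʒ/ → [k] next to /k/.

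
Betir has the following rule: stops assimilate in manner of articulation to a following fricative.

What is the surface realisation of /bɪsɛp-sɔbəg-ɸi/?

[bɪsɛɸsɔbəɣɸi]

/p/ is a voiceless bilabial stop. The following trigger /s/ is a fricative, so /p/ must become a fricative as well.
A voiceless bilabial fricative is [ɸ], so the surface segment is [ɸ].
At the second juncture, /g/ likewise becomes [ɣ] adjacent to /ɸ/.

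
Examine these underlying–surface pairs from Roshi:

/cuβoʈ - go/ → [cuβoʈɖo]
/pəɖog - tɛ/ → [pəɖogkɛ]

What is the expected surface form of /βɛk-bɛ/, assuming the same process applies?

The data show progressive place assimilation: /g/ → [ɖ] after /ʈ/; /t/ → [k] after /g/. In each pair only place changes, matching the preceding consonant, while manner and voice stay constant.
The rule targets /b/ (voiced bilabial stop), which sits after the trigger /k/ (velar).
The voiced velar stop is [g], so /b/ → [g].

[βɛkgɛ]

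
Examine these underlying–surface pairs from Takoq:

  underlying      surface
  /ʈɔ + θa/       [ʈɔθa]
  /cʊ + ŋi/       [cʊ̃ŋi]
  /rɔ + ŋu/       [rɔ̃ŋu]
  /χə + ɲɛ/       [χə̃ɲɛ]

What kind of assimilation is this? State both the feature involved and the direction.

regressive nasality assimilation (vowel nasalisation)

The vowel /ʊ/ surfaces as nasalised [ʊ̃] next to the following nasal /ŋ/ — it has acquired the [+nasal] feature of its neighbour.
The other forms show the same pattern: /ɔ/ → [ɔ̃] before /ŋ/; /ə/ → [ə̃] before /ɲ/ — each time a vowel is nasalised next to a following nasal.
No change occurs in [ʈɔθa] because the vowel at the boundary is adjacent to an oral consonant, not a nasal (/ɔ/ next to /θ/).
Because the conditioning nasal is to the right of the vowel that changes, the process is regressive (anticipatory).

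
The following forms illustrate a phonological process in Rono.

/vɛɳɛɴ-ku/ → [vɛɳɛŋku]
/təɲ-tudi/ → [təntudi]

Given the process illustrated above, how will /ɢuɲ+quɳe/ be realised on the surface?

The data show regressive place assimilation: /ɴ/ → [ŋ] before /k/; /ɲ/ → [n] before /t/. In each pair only place changes, matching the following consonant, while manner and voice stay constant.
The rule targets /ɲ/ (voiced palatal nasal), which sits before the trigger /q/ (uvular).
A voiced uvular nasal is [ɴ], so the surface segment is [ɴ].

[ɢuɴquɳe]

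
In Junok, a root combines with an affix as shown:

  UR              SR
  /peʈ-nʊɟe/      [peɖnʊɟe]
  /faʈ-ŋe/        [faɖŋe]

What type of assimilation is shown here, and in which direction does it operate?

regressive voicing assimilation

Underlying /ʈ/ is realised as [ɖ] next to /n/; /n/ itself does not change.
The change voiceless → voiced matches the voicing of the following /n/, identifying this as voicing assimilation.
Place and manner are unchanged, so the assimilation is partial, not total.
The same holds elsewhere in the data: /ʈ/ → [ɖ] before /ŋ/ (voiceless → voiced, matching voiced) — only voicing changes, and always toward the following segment.
Since the segment that changes precedes the conditioning segment, the assimilation is regressive.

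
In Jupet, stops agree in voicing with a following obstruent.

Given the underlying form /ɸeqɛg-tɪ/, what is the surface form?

/g/ is a voiced velar stop. The following trigger /t/ is voiceless, so /g/ must become voiceless as well.
Changing only its voicing to voiceless gives [k] — the voiceless velar stop.

[ɸeqɛktɪ]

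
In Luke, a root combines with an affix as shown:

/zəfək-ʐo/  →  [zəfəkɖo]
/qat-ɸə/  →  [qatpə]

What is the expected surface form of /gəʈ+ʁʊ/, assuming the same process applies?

[gəʈɢʊ]

The data show progressive manner assimilation: /ʐ/ → [ɖ] after /k/; /ɸ/ → [p] after /t/. In each pair only manner changes, matching the preceding consonant, while place and voice stay constant.
The rule targets /ʁ/ (voiced uvular fricative), which sits after the trigger /ʈ/ (stop).
A voiced uvular stop is [ɢ], so the surface segment is [ɢ].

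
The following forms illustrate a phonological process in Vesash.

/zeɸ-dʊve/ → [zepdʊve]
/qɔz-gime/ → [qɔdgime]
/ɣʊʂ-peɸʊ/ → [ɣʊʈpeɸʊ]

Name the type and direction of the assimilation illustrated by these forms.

Underlying /ɸ/ is realised as [p] next to /d/; /d/ itself does not change.
The change fricative → stop matches the manner of the following /d/, identifying this as manner assimilation.
Place and voice are unchanged, so the assimilation is partial, not total.
Checking the remaining alternations: /z/ → [d] before /g/ (fricative → stop, matching a stop); /ʂ/ → [ʈ] before /p/ (fricative → stop, matching a stop) — only manner changes, and always toward the following segment.
The trigger is the following segment, so the direction is regressive (anticipatory).

regressive manner assimilation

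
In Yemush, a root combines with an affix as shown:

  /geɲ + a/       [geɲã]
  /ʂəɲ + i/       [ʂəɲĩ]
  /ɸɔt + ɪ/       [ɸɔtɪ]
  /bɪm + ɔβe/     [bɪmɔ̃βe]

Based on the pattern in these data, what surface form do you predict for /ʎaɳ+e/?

[ʎaɳẽ]

The data show progressive nasality assimilation (vowel nasalisation): /a/ → [ã] after /ɲ/; /i/ → [ĩ] after /ɲ/; /ɔ/ → [ɔ̃] after /m/ — a vowel is nasalised by an immediately preceding nasal consonant.
No change occurs in [ɸɔtɪ] because the vowel at the boundary is adjacent to an oral consonant, not a nasal (/ɪ/ next to /t/).
/e/ sits next to the nasal /ɳ/ and is therefore nasalised to [ẽ].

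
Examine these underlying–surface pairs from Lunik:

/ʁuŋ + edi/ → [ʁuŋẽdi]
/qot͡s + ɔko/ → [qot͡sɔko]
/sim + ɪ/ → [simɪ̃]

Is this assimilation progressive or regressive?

The vowel /e/ surfaces as nasalised [ẽ] next to the preceding nasal /ŋ/ — it has acquired the [+nasal] feature of its neighbour.
Likewise in the remaining data: /ɪ/ → [ɪ̃] after /m/ — each time a vowel is nasalised next to a preceding nasal.
No change occurs in [qot͡sɔko] because the vowel at the boundary is adjacent to an oral consonant, not a nasal (/ɔ/ next to /t͡s/).
Because the conditioning nasal is to the left of the vowel that changes, the process is progressive (perseverative).

progressive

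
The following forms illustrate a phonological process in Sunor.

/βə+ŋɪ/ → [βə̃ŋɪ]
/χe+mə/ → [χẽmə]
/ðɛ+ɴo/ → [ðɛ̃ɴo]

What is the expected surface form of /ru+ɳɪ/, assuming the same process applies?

The data show regressive nasality assimilation (vowel nasalisation): /ə/ → [ə̃] before /ŋ/; /e/ → [ẽ] before /m/; /ɛ/ → [ɛ̃] before /ɴ/ — a vowel is nasalised by an immediately following nasal consonant.
The vowel /u/ is adjacent to the following nasal /ɳ/, so it acquires [+nasal] and surfaces as [ũ].

[rũɳɪ]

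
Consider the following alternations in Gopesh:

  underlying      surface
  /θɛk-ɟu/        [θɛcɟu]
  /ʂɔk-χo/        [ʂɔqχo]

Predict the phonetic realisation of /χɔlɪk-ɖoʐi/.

The data show regressive place assimilation: /k/ → [c] before /ɟ/; /k/ → [q] before /χ/. In each pair only place changes, matching the following consonant, while manner and voice stay constant.
/k/ is a voiceless velar stop. The following trigger /ɖ/ is retroflex, so /k/ must become retroflex as well.
Changing only its place to retroflex gives [ʈ] — the voiceless retroflex stop.

[χɔlɪʈɖoʐi]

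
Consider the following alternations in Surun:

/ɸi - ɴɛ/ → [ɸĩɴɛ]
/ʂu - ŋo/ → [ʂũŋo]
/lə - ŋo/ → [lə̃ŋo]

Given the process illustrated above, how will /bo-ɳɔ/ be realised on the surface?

The data show regressive nasality assimilation (vowel nasalisation): /i/ → [ĩ] before /ɴ/; /u/ → [ũ] before /ŋ/; /ə/ → [ə̃] before /ŋ/ — a vowel is nasalised by an immediately following nasal consonant.
The vowel /o/ is adjacent to the following nasal /ɳ/, so it acquires [+nasal] and surfaces as [õ].

[bõɳɔ]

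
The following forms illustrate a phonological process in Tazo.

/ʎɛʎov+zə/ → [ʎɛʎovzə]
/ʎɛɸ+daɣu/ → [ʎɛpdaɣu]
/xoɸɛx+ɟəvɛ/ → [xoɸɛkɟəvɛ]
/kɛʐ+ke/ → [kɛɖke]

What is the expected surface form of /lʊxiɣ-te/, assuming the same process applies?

[lʊxigte]

The data show regressive manner assimilation: /ɸ/ → [p] before /d/; /x/ → [k] before /ɟ/; /ʐ/ → [ɖ] before /k/. In each pair only manner changes, matching the following consonant, while place and voice stay constant.
No alternation appears in [ʎɛʎovzə]: there the adjacent consonants already agree in manner (/v/ and /z/ are both fricatives), so this form is consistent with the same rule.
/ɣ/ is a voiced velar fricative. The following trigger /t/ is a stop, so /ɣ/ must become a stop as well.
A voiced velar stop is [g], so the surface segment is [g].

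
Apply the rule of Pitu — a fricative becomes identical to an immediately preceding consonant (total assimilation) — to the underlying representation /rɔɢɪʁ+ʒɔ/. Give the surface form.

/ʒ/ is the segment targeted by the rule; it sits immediately after /ʁ/, so it assimilates completely and surfaces as [ʁ].

[rɔɢɪʁʁɔ]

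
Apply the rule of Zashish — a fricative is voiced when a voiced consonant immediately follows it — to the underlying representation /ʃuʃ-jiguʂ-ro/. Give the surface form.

/ʃ/ is a voiceless postalveolar fricative. The following trigger /j/ is voiced, so /ʃ/ must become voiced as well.
The voiced postalveolar fricative is [ʒ], so /ʃ/ → [ʒ].
At the second juncture, /ʂ/ likewise becomes [ʐ] adjacent to /r/.

[ʃuʒjiguʐro]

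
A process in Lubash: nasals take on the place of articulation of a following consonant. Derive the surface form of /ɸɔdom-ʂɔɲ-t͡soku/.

[ɸɔdoɳʂɔnt͡soku]

The rule targets /m/ (voiced bilabial nasal), which sits before the trigger /ʂ/ (retroflex).
The voiced retroflex nasal is [ɳ], so /m/ → [ɳ].
The same rule applies at the second boundary: /ɲ/ → [n] next to /t͡s/.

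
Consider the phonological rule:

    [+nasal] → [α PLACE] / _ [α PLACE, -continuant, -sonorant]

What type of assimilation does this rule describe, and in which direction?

The shared variable α links the value of the place features (abbreviated [PLACE]) on the target to the same value on the neighbouring segment, so place is the feature that assimilates.
The conditioning segment sits to the right of the focus bar, meaning the trigger follows the segment that changes — regressive assimilation.

regressive place assimilation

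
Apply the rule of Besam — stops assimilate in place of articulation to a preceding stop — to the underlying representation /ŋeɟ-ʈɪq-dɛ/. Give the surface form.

[ŋeɟcɪqɢɛ]

The rule targets /ʈ/ (voiceless retroflex stop), which sits after the trigger /ɟ/ (palatal).
A voiceless palatal stop is [c], so the surface segment is [c].
The same rule applies at the second boundary: /d/ → [ɢ] next to /q/.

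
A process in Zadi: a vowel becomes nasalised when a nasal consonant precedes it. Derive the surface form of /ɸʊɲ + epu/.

The vowel /e/ is adjacent to the preceding nasal /ɲ/, so it acquires [+nasal] and surfaces as [ẽ].

[ɸʊɲẽpu]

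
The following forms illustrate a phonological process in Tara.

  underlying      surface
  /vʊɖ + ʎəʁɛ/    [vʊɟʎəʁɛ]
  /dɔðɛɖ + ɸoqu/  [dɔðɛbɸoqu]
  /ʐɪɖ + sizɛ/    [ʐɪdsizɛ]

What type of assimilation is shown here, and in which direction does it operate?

The segment that alternates is /ɖ/, which surfaces as [ɟ] when adjacent to /ʎ/.
/ɖ/ is retroflex while /ʎ/ is palatal; the output [ɟ] is palatal, matching the trigger — so the feature that spreads is place.
Manner and voice are unchanged, so the assimilation is partial, not total.
The same holds elsewhere in the data: /ɖ/ → [b] before /ɸ/ (retroflex → bilabial, matching bilabial); /ɖ/ → [d] before /s/ (retroflex → alveolar, matching alveolar) — only place changes, and always toward the following segment.
Since the segment that changes precedes the conditioning segment, the assimilation is regressive.

regressive place assimilation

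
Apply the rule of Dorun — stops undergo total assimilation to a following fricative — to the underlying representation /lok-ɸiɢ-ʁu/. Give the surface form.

/k/ is the segment targeted by the rule; it sits immediately before /ɸ/, so it assimilates completely and surfaces as [ɸ].
The same rule applies at the second boundary: /ɢ/ → [ʁ] next to /ʁ/.

[loɸɸiʁʁu]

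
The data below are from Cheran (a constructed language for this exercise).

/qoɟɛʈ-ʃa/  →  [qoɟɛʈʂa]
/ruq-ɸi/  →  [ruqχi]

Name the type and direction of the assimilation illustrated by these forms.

progressive place assimilation

Underlying /ʃ/ is realised as [ʂ] next to /ʈ/; /ʈ/ itself does not change.
/ʃ/ is postalveolar while /ʈ/ is retroflex; the output [ʂ] is retroflex, matching the trigger — so the feature that spreads is place.
Manner and voice are unchanged, so the assimilation is partial, not total.
The same holds elsewhere in the data: /ɸ/ → [χ] after /q/ (bilabial → uvular, matching uvular) — only place changes, and always toward the preceding segment.
The trigger is the preceding segment, so the direction is progressive (perseverative).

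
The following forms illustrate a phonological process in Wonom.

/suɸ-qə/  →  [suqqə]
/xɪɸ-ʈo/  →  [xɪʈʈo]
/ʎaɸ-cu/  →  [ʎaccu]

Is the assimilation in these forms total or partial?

total assimilation

The segment that alternates is /ɸ/, which surfaces as [q] when adjacent to /q/.
The output [q] is identical to the trigger /q/ — every feature (place, manner, voicing) has been copied — so this is total assimilation.
The other forms behave the same way: /ɸ/ → [ʈ] before /ʈ/; /ɸ/ → [c] before /c/ — in each case the output is a copy of the following consonant.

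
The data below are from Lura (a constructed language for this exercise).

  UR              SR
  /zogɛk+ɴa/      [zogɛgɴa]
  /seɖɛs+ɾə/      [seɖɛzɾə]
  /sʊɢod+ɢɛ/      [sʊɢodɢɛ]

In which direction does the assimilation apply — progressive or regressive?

Underlying /k/ is realised as [g] next to /ɴ/; /ɴ/ itself does not change.
The change voiceless → voiced matches the voicing of the following /ɴ/, identifying this as voicing assimilation.
The same holds elsewhere in the data: /s/ → [z] before /ɾ/ (voiceless → voiced, matching voiced) — only voicing changes, and always toward the following segment.
Nothing changes in [sʊɢodɢɛ]: there the adjacent consonants already agree in voicing (/d/ and /ɢ/ are both voiced), so this form is consistent with the same rule.
The trigger is the following segment, so the direction is regressive (anticipatory).

regressive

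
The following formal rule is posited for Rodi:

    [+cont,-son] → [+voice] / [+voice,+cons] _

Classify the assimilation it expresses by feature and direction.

The target ([+cont,-son], fricatives) acquires [+voice] next to a voiced consonant ([+voice,+cons]) — it takes on the voicing of its neighbour, so the feature that spreads is voicing.
The conditioning segment sits to the left of the focus bar, meaning the trigger precedes the segment that changes — progressive assimilation.

progressive voicing assimilation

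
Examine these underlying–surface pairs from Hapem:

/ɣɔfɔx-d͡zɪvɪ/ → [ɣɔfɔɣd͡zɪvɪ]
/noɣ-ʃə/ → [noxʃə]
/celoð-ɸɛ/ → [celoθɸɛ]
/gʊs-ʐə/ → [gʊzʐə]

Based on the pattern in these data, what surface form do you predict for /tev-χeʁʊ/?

The data show regressive voicing assimilation: /x/ → [ɣ] before /d͡z/; /ɣ/ → [x] before /ʃ/; /ð/ → [θ] before /ɸ/; /s/ → [z] before /ʐ/. In each pair only voicing changes, matching the following consonant, while place and manner stay constant.
/v/ is a voiced labiodental fricative. The following trigger /χ/ is voiceless, so /v/ must become voiceless as well.
Changing only its voicing to voiceless gives [f] — the voiceless labiodental fricative.

[tefχeʁʊ]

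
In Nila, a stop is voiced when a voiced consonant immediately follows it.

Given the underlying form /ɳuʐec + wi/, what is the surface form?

[ɳuʐeɟwi]

The rule targets /c/ (voiceless palatal stop), which sits before the trigger /w/ (voiced).
A voiced palatal stop is [ɟ], so the surface segment is [ɟ].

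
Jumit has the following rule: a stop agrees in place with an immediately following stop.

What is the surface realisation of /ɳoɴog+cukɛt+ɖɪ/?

The rule targets /g/ (voiced velar stop), which sits before the trigger /c/ (palatal).
A voiced palatal stop is [ɟ], so the surface segment is [ɟ].
The same rule applies at the second boundary: /t/ → [ʈ] next to /ɖ/.

[ɳoɴoɟcukɛʈɖɪ]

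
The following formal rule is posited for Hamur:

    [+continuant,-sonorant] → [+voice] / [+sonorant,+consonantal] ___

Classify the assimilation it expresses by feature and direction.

progressive voicing assimilation

The target ([+continuant,-sonorant], fricatives) acquires [+voice] next to a sonorant consonant ([+sonorant,+consonantal]) — it takes on the voicing of its neighbour, so the feature that spreads is voicing.
Since the environment is written before the underscore, the trigger precedes the target; the direction is progressive.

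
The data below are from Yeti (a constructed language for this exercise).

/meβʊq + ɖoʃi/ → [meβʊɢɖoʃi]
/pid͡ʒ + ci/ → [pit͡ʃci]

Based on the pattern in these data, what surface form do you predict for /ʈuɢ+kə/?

[ʈuqkə]

The data show regressive voicing assimilation: /q/ → [ɢ] before /ɖ/; /d͡ʒ/ → [t͡ʃ] before /c/. In each pair only voicing changes, matching the following consonant, while place and manner stay constant.
The rule targets /ɢ/ (voiced uvular stop), which sits before the trigger /k/ (voiceless).
A voiceless uvular stop is [q], so the surface segment is [q].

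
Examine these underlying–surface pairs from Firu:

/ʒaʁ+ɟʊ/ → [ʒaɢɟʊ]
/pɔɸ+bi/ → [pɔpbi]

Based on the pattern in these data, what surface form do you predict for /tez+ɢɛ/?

The data show regressive manner assimilation: /ʁ/ → [ɢ] before /ɟ/; /ɸ/ → [p] before /b/. In each pair only manner changes, matching the following consonant, while place and voice stay constant.
The rule targets /z/ (voiced alveolar fricative), which sits before the trigger /ɢ/ (stop).
Changing only its manner to stop gives [d] — the voiced alveolar stop.

[tedɢɛ]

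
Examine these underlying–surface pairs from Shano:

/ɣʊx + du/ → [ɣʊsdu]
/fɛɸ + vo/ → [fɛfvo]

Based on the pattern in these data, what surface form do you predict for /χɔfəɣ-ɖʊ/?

[χɔfəʐɖʊ]

The data show regressive place assimilation: /x/ → [s] before /d/; /ɸ/ → [f] before /v/. In each pair only place changes, matching the following consonant, while manner and voice stay constant.
The rule targets /ɣ/ (voiced velar fricative), which sits before the trigger /ɖ/ (retroflex).
A voiced retroflex fricative is [ʐ], so the surface segment is [ʐ].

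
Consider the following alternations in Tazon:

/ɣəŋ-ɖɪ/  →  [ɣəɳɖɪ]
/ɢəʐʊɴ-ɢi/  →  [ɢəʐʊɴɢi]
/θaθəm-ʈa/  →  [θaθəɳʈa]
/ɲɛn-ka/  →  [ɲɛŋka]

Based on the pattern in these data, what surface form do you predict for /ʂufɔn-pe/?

The data show regressive place assimilation: /ŋ/ → [ɳ] before /ɖ/; /m/ → [ɳ] before /ʈ/; /n/ → [ŋ] before /k/. In each pair only place changes, matching the following consonant, while manner and voice stay constant.
Nothing changes in [ɢəʐʊɴɢi]: there the adjacent consonants already agree in place (/ɴ/ and /ɢ/ are both uvular), so this form is consistent with the same rule.
The rule targets /n/ (voiced alveolar nasal), which sits before the trigger /p/ (bilabial).
The voiced bilabial nasal is [m], so /n/ → [m].

[ʂufɔmpe]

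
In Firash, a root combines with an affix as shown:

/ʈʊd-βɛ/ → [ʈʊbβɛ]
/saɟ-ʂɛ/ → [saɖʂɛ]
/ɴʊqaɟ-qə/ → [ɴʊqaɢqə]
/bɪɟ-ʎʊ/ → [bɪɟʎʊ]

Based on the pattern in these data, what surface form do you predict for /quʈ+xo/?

The data show regressive place assimilation: /d/ → [b] before /β/; /ɟ/ → [ɖ] before /ʂ/; /ɟ/ → [ɢ] before /q/. In each pair only place changes, matching the following consonant, while manner and voice stay constant.
Nothing changes in [bɪɟʎʊ]: there the adjacent consonants already agree in place (/ɟ/ and /ʎ/ are both palatal), so this form is consistent with the same rule.
The rule targets /ʈ/ (voiceless retroflex stop), which sits before the trigger /x/ (velar).
The voiceless velar stop is [k], so /ʈ/ → [k].

[qukxo]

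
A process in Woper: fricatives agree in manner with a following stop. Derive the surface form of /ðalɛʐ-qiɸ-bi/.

[ðalɛɖqipbi]

/ʐ/ is a voiced retroflex fricative. The following trigger /q/ is a stop, so /ʐ/ must become a stop as well.
Changing only its manner to stop gives [ɖ] — the voiced retroflex stop.
At the second juncture, /ɸ/ likewise becomes [p] adjacent to /b/.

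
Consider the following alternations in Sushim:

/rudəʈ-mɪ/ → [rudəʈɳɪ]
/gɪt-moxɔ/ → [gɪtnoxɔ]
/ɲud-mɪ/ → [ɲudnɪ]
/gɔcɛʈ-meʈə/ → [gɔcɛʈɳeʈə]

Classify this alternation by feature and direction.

Underlying /m/ is realised as [ɳ] next to /ʈ/; /ʈ/ itself does not change.
/m/ is bilabial while /ʈ/ is retroflex; the output [ɳ] is retroflex, matching the trigger — so the feature that spreads is place.
Manner and voice are unchanged, so the assimilation is partial, not total.
The other alternating forms pattern the same way: /m/ → [n] after /t/ (bilabial → alveolar, matching alveolar); /m/ → [n] after /d/ (bilabial → alveolar, matching alveolar) — only place changes, and always toward the preceding segment.
Since the segment that changes follows the conditioning segment, the assimilation is progressive.

progressive place assimilation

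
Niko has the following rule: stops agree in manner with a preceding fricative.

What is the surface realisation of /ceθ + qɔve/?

[ceθχɔve]

/q/ is a voiceless uvular stop. The preceding trigger /θ/ is a fricative, so /q/ must become a fricative as well.
A voiceless uvular fricative is [χ], so the surface segment is [χ].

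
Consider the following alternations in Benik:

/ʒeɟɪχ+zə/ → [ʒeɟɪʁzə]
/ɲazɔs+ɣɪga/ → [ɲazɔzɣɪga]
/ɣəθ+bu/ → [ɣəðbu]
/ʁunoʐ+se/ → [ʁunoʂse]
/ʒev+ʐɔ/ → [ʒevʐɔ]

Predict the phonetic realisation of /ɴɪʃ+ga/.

[ɴɪʒga]

The data show regressive voicing assimilation: /χ/ → [ʁ] before /z/; /s/ → [z] before /ɣ/; /θ/ → [ð] before /b/; /ʐ/ → [ʂ] before /s/. In each pair only voicing changes, matching the following consonant, while place and manner stay constant.
Nothing changes in [ʒevʐɔ]: there the adjacent consonants already agree in voicing (/v/ and /ʐ/ are both voiced), so this form is consistent with the same rule.
/ʃ/ is a voiceless postalveolar fricative. The following trigger /g/ is voiced, so /ʃ/ must become voiced as well.
A voiced postalveolar fricative is [ʒ], so the surface segment is [ʒ].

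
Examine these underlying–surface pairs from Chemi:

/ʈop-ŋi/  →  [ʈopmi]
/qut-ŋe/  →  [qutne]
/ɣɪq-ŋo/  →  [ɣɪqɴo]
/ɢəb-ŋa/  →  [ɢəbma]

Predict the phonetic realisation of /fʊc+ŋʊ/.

[fʊcɲʊ]

The data show progressive place assimilation: /ŋ/ → [m] after /p/; /ŋ/ → [n] after /t/; /ŋ/ → [ɴ] after /q/; /ŋ/ → [m] after /b/. In each pair only place changes, matching the preceding consonant, while manner and voice stay constant.
The rule targets /ŋ/ (voiced velar nasal), which sits after the trigger /c/ (palatal).
Changing only its place to palatal gives [ɲ] — the voiced palatal nasal.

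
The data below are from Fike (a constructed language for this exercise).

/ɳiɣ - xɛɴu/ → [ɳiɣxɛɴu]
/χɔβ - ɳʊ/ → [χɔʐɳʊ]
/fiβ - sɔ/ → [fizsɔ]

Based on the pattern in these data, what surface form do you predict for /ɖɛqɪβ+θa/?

The data show regressive place assimilation: /β/ → [ʐ] before /ɳ/; /β/ → [z] before /s/. In each pair only place changes, matching the following consonant, while manner and voice stay constant.
No alternation appears in [ɳiɣxɛɴu]: there the adjacent consonants already agree in place (/ɣ/ and /x/ are both velar), so this form is consistent with the same rule.
The rule targets /β/ (voiced bilabial fricative), which sits before the trigger /θ/ (dental).
Changing only its place to dental gives [ð] — the voiced dental fricative.

[ɖɛqɪðθa]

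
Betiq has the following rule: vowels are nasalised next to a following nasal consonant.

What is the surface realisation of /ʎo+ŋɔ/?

[ʎõŋɔ]

/o/ sits next to the nasal /ŋ/ and is therefore nasalised to [õ].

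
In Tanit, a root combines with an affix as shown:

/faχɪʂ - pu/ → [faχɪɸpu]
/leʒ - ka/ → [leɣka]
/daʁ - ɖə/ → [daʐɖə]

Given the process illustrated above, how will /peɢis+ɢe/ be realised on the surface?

The data show regressive place assimilation: /ʂ/ → [ɸ] before /p/; /ʒ/ → [ɣ] before /k/; /ʁ/ → [ʐ] before /ɖ/. In each pair only place changes, matching the following consonant, while manner and voice stay constant.
The rule targets /s/ (voiceless alveolar fricative), which sits before the trigger /ɢ/ (uvular).
Changing only its place to uvular gives [χ] — the voiceless uvular fricative.

[peɢiχɢe]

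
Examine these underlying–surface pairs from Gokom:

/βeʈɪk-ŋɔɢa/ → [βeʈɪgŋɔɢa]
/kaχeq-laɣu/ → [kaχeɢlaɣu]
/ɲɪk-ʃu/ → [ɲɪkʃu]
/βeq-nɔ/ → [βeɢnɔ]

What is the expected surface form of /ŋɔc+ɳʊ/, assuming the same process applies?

[ŋɔɟɳʊ]

The data show regressive voicing assimilation: /k/ → [g] before /ŋ/; /q/ → [ɢ] before /l/; /q/ → [ɢ] before /n/. In each pair only voicing changes, matching the following consonant, while place and manner stay constant.
No alternation appears in [ɲɪkʃu]: there the adjacent consonants already agree in voicing (/k/ and /ʃ/ are both voiceless), so this form is consistent with the same rule.
The rule targets /c/ (voiceless palatal stop), which sits before the trigger /ɳ/ (voiced).
Changing only its voicing to voiced gives [ɟ] — the voiced palatal stop.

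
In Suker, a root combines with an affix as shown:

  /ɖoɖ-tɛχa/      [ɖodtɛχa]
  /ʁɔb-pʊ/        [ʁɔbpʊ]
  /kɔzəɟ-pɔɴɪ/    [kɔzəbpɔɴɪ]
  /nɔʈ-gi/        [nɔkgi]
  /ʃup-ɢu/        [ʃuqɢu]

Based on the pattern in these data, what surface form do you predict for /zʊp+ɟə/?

[zʊcɟə]

The data show regressive place assimilation: /ɖ/ → [d] before /t/; /ɟ/ → [b] before /p/; /ʈ/ → [k] before /g/; /p/ → [q] before /ɢ/. In each pair only place changes, matching the following consonant, while manner and voice stay constant.
No alternation appears in [ʁɔbpʊ]: there the adjacent consonants already agree in place (/b/ and /p/ are both bilabial), so this form is consistent with the same rule.
The rule targets /p/ (voiceless bilabial stop), which sits before the trigger /ɟ/ (palatal).
The voiceless palatal stop is [c], so /p/ → [c].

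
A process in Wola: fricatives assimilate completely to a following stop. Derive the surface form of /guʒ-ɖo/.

/ʒ/ is the segment targeted by the rule; it sits immediately before /ɖ/, so it assimilates completely and surfaces as [ɖ].

[guɖɖo]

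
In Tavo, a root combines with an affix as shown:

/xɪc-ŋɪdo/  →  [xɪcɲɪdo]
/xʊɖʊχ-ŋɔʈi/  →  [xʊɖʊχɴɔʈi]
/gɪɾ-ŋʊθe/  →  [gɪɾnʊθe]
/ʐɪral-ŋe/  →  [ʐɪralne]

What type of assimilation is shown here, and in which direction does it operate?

progressive place assimilation

The segment that alternates is /ŋ/, which surfaces as [ɲ] when adjacent to /c/.
/ŋ/ is velar while /c/ is palatal; the output [ɲ] is palatal, matching the trigger — so the feature that spreads is place.
Manner and voice are unchanged, so the assimilation is partial, not total.
Checking the remaining alternations: /ŋ/ → [ɴ] after /χ/ (velar → uvular, matching uvular); /ŋ/ → [n] after /ɾ/ (velar → alveolar, matching alveolar); /ŋ/ → [n] after /l/ (velar → alveolar, matching alveolar) — only place changes, and always toward the preceding segment.
Since the segment that changes follows the conditioning segment, the assimilation is progressive.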